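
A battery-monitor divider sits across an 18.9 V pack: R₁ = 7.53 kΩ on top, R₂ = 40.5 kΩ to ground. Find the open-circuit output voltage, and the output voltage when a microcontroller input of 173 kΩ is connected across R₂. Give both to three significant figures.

Open-circuit: V = 18.9 × 40.5/(7.53 + 40.5) = 15.9 V.
With the load, R₂ becomes R₂‖R_L = 32.82 kΩ, so V = 18.9 × 32.82/40.35 = 15.4 V.

Unloaded: 15.9 V; loaded: 15.4 V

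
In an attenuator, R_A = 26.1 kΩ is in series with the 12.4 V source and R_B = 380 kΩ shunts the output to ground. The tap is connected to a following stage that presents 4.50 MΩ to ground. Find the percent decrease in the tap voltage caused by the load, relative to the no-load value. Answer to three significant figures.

The divider's output (Thévenin) resistance is R_A‖R_B = 24.42 kΩ.
Fractional drop under load = R_th/(R_th + R_L) = 24.42 / (24.42 + 4500) = 0.005398.
So the output falls by 0.540 %.

0.540 %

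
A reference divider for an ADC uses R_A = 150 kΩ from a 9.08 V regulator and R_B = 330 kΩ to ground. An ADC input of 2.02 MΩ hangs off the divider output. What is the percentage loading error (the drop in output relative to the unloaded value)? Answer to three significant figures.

4.86 %

The divider's output (Thévenin) resistance is R_A‖R_B = 103.1 kΩ.
Fractional drop under load = R_th/(R_th + R_L) = 103.1 / (103.1 + 2020) = 0.04857.
So the output falls by 4.86 %.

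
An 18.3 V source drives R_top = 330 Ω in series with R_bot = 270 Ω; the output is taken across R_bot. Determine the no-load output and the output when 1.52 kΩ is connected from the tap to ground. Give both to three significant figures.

Open-circuit: V = 18.3 × 270/(330 + 270) = 8.23 V.
With the load, R_bot becomes R_bot‖R_L = 229.3 Ω, so V = 18.3 × 229.3/559.3 = 7.50 V.

Unloaded: 8.23 V; loaded: 7.50 V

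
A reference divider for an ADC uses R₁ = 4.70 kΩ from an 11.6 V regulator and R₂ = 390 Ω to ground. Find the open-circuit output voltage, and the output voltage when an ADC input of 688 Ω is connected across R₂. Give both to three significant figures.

Unloaded: 0.889 V; loaded: 0.583 V

Open-circuit: V = 11.6 × 390/(4700 + 390) = 0.889 V.
With the load, R₂ becomes R₂‖R_L = 248.9 Ω, so V = 11.6 × 248.9/4949 = 0.583 V.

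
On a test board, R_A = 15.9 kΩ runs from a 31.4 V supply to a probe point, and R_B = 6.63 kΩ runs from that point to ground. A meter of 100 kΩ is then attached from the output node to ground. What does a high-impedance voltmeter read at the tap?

V_out ≈ 8.83 V

The load sits in parallel with R_B: R_B‖R_L = (6.63 × 100) / (6.63 + 100) = 6.218 kΩ.
V_out = 31.4 × 6.218 / (15.9 + 6.218) = 31.4 × 6.218/22.12 = 8.83 V.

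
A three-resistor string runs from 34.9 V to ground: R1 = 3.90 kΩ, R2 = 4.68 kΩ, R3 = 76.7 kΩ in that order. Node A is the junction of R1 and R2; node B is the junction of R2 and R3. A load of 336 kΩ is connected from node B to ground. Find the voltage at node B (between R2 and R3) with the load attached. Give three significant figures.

At node B, R3 is in parallel with the load: R3‖R_L = 62.45 kΩ.
Below node A the resistance is R2 + (R3‖R_L) = 67.13 kΩ, so V_A = 34.9 × 67.13/71.03 = 32.98 V.
Then V_B = V_A × (R3‖R_L)/(R2 + R3‖R_L) = 32.98 × 62.45/67.13 = 30.7 V.

V ≈ 30.7 V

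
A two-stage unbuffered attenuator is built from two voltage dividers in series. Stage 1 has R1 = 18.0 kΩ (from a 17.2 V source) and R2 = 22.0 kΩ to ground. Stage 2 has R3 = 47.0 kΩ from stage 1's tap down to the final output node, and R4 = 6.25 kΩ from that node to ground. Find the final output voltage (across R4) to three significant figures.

V_out ≈ 0.936 V

Stage 2 presents R3+R4 = 53.25 kΩ as a load on stage 1's tap.
Stage 1's lower leg becomes R2‖(R3+R4) = 15.57 kΩ, so V_mid = 17.2 × 15.57/33.57 = 7.977 V.
Stage 2 is itself unloaded: V_out = V_mid × R4/(R3+R4) = 7.977 × 6.25/53.25 = 0.936 V.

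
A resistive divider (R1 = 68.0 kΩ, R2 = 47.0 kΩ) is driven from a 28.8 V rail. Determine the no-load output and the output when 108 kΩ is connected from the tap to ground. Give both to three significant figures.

Unloaded: 11.8 V; loaded: 9.36 V

Open-circuit: V = 28.8 × 47.0/(68.0 + 47.0) = 11.8 V.
With the load, R2 becomes R2‖R_L = 32.75 kΩ, so V = 28.8 × 32.75/100.7 = 9.36 V.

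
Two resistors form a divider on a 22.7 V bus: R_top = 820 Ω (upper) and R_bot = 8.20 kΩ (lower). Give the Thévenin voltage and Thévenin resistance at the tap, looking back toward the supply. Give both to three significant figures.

V_th is the open-circuit tap voltage: 22.7 × 8200/(820 + 8200) = 20.6 V.
With the supply zeroed, R_top and R_bot appear in parallel from the tap: R_th = R_top‖R_bot = (820 × 8200)/9020 = 745 Ω.

V_th = 20.6 V, R_th = 745 Ω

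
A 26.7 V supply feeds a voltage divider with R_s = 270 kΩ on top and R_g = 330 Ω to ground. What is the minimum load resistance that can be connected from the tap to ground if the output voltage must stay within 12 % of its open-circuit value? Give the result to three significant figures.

R_L(min) ≈ 2.42 kΩ

Output resistance R_th = R_s‖R_g = (270000 × 330)/270300 = 329.6 Ω.
The fractional drop is R_th/(R_th + R_L); requiring this ≤ 0.120 gives R_L ≥ R_th(1/0.120 − 1) = 329.6 × 7.333 = 2.42 kΩ.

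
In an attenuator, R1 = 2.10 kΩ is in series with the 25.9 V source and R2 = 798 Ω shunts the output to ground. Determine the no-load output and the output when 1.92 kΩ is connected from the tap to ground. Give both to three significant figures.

Unloaded: 7.13 V; loaded: 5.48 V

Open-circuit: V = 25.9 × 798/(2100 + 798) = 7.13 V.
With the load, R2 becomes R2‖R_L = 563.7 Ω, so V = 25.9 × 563.7/2664 = 5.48 V.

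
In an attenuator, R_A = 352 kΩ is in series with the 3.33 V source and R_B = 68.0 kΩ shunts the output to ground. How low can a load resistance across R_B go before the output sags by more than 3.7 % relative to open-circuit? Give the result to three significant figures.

R_L(min) ≈ 1.48 MΩ

Output resistance R_th = R_A‖R_B = (352 × 68.0)/420.0 = 56.99 kΩ.
The fractional drop is R_th/(R_th + R_L); requiring this ≤ 0.0370 gives R_L ≥ R_th(1/0.0370 − 1) = 56.99 × 26.03 = 1.48 MΩ.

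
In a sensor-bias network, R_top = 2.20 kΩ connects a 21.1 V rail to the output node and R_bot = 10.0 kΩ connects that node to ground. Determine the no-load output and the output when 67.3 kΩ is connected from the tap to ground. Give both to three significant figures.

Open-circuit: V = 21.1 × 10.0/(2.20 + 10.0) = 17.3 V.
With the load, R_bot becomes R_bot‖R_L = 8.706 kΩ, so V = 21.1 × 8.706/10.91 = 16.8 V.

Unloaded: 17.3 V; loaded: 16.8 V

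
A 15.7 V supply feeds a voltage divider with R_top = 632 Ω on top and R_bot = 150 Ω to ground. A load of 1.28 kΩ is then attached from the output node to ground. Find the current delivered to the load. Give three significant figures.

I_L ≈ 2.15 mA

R_bot‖R_L = 134.3 Ω; V_out = 15.7 × 134.3/766.3 = 2.751 V.
I_L = V_out / R_L = 2.751 / 1.28 kΩ = 2.15 mA.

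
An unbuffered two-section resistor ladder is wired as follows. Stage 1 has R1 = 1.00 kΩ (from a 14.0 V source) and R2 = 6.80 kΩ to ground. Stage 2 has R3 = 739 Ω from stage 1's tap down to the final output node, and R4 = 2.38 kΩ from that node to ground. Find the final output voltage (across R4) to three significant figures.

Stage 2 presents R3+R4 = 3119 Ω as a load on stage 1's tap.
Stage 1's lower leg becomes R2‖(R3+R4) = 2138 Ω, so V_mid = 14.0 × 2138/3138 = 9.539 V.
Stage 2 is itself unloaded: V_out = V_mid × R4/(R3+R4) = 9.539 × 2380/3119 = 7.28 V.

V_out ≈ 7.28 V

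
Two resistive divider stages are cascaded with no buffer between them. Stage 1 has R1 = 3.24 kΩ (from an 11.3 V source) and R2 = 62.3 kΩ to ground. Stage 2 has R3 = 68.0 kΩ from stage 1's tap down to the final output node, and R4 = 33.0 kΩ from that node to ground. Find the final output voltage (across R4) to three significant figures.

V_out ≈ 3.41 V

Stage 2 presents R3+R4 = 101.0 kΩ as a load on stage 1's tap.
Stage 1's lower leg becomes R2‖(R3+R4) = 38.53 kΩ, so V_mid = 11.3 × 38.53/41.77 = 10.42 V.
Stage 2 is itself unloaded: V_out = V_mid × R4/(R3+R4) = 10.42 × 33.0/101.0 = 3.41 V.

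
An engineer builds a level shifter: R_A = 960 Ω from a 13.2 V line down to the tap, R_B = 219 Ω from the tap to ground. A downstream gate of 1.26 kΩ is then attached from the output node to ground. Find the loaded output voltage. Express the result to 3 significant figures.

The load sits in parallel with R_B: R_B‖R_L = (219 × 1260) / (219 + 1260) = 186.6 Ω.
V_out = 13.2 × 186.6 / (960 + 186.6) = 13.2 × 186.6/1147 = 2.15 V.

V_out ≈ 2.15 V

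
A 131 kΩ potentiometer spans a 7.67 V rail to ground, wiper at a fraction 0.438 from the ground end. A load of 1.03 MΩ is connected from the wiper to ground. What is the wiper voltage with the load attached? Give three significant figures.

V ≈ 3.26 V

The wiper splits the pot into (1−α)R = 73.62 kΩ above and αR = 57.38 kΩ below.
Lower section ‖ load = 54.35 kΩ.
V_wiper = 7.67 × 54.35/(73.62 + 54.35) = 3.26 V.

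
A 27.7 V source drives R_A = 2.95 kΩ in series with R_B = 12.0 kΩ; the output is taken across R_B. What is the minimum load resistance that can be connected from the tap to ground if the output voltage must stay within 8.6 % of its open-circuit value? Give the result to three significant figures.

Output resistance R_th = R_A‖R_B = (2.95 × 12.0)/14.95 = 2.368 kΩ.
The fractional drop is R_th/(R_th + R_L); requiring this ≤ 0.0860 gives R_L ≥ R_th(1/0.0860 − 1) = 2.368 × 10.63 = 25.2 kΩ.

R_L(min) ≈ 25.2 kΩ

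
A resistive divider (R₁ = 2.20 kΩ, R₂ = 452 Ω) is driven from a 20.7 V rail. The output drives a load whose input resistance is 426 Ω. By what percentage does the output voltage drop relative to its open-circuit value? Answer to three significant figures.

The divider's output (Thévenin) resistance is R₁‖R₂ = 375.0 Ω.
Fractional drop under load = R_th/(R_th + R_L) = 375.0 / (375.0 + 426) = 0.4681.
So the output falls by 46.8 %.

46.8 %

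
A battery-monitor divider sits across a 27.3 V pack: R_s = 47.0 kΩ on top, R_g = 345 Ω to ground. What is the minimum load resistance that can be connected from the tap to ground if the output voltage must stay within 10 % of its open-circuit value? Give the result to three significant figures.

R_L(min) ≈ 3.08 kΩ

Output resistance R_th = R_s‖R_g = (47000 × 345)/47340 = 342.5 Ω.
The fractional drop is R_th/(R_th + R_L); requiring this ≤ 0.100 gives R_L ≥ R_th(1/0.100 − 1) = 342.5 × 9.000 = 3.08 kΩ.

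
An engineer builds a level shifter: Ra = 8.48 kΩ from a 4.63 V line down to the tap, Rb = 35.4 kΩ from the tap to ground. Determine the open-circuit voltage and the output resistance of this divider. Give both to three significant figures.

V_th = 3.74 V, R_th = 6.84 kΩ

V_th is the open-circuit tap voltage: 4.63 × 35.4/(8.48 + 35.4) = 3.74 V.
With the supply zeroed, Ra and Rb appear in parallel from the tap: R_th = Ra‖Rb = (8.48 × 35.4)/43.88 = 6.84 kΩ.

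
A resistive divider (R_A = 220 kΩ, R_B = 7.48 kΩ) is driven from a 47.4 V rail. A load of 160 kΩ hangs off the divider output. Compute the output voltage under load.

The load sits in parallel with R_B: R_B‖R_L = (7.48 × 160) / (7.48 + 160) = 7.146 kΩ.
V_out = 47.4 × 7.146 / (220 + 7.146) = 47.4 × 7.146/227.1 = 1.49 V.

V_out ≈ 1.49 V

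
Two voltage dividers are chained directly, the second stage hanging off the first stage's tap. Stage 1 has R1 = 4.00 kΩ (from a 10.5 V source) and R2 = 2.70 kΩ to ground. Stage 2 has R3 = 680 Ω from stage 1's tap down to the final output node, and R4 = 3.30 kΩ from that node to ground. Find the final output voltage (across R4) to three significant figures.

V_out ≈ 2.50 V

Stage 2 presents R3+R4 = 3980 Ω as a load on stage 1's tap.
Stage 1's lower leg becomes R2‖(R3+R4) = 1609 Ω, so V_mid = 10.5 × 1609/5609 = 3.012 V.
Stage 2 is itself unloaded: V_out = V_mid × R4/(R3+R4) = 3.012 × 3300/3980 = 2.50 V.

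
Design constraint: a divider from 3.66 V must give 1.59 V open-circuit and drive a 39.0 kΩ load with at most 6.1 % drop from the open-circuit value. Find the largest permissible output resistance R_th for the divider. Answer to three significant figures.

R_th ≤ 2.53 kΩ

Loading drop = R_th/(R_th + R_L) ≤ 0.0610, so R_th ≤ R_L · ε/(1−ε) = 39.0 kΩ × 0.0610/0.9390 = 2.53 kΩ.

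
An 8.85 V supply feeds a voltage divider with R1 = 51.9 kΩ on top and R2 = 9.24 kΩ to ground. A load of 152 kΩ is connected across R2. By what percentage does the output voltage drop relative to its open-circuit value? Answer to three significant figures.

The divider's output (Thévenin) resistance is R1‖R2 = 7.844 kΩ.
Fractional drop under load = R_th/(R_th + R_L) = 7.844 / (7.844 + 152) = 0.04907.
So the output falls by 4.91 %.

4.91 %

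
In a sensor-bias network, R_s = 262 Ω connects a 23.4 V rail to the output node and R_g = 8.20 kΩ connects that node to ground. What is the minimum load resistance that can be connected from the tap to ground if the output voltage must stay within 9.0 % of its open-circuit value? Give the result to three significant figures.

R_L(min) ≈ 2.57 kΩ

Output resistance R_th = R_s‖R_g = (262 × 8200)/8462 = 253.9 Ω.
The fractional drop is R_th/(R_th + R_L); requiring this ≤ 0.0900 gives R_L ≥ R_th(1/0.0900 − 1) = 253.9 × 10.11 = 2.57 kΩ.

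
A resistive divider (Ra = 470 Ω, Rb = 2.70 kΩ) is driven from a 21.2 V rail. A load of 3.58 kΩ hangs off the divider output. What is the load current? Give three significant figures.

Rb‖R_L = 1539 Ω; V_out = 21.2 × 1539/2009 = 16.24 V.
I_L = V_out / R_L = 16.24 / 3.58 kΩ = 4.54 mA.

I_L ≈ 4.54 mA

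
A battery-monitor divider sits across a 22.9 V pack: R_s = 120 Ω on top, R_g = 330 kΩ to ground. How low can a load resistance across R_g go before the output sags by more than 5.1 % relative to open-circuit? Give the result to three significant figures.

Output resistance R_th = R_s‖R_g = (120 × 330000)/330100 = 120.0 Ω.
The fractional drop is R_th/(R_th + R_L); requiring this ≤ 0.0510 gives R_L ≥ R_th(1/0.0510 − 1) = 120.0 × 18.61 = 2.23 kΩ.

R_L(min) ≈ 2.23 kΩ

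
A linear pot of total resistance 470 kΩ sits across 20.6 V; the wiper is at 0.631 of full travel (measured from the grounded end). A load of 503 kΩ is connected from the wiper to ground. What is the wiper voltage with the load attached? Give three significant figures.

V ≈ 10.7 V

The wiper splits the pot into (1−α)R = 173.4 kΩ above and αR = 296.6 kΩ below.
Lower section ‖ load = 186.6 kΩ.
V_wiper = 20.6 × 186.6/(173.4 + 186.6) = 10.7 V.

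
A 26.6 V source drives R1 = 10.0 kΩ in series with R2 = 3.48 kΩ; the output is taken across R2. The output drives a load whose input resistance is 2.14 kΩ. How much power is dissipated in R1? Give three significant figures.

Total resistance from the source is R1 + (R2‖R_L) = 11.33 kΩ, so I = 26.6/11.33 kΩ = 2.349 mA.
P = I²·R1 = (2.349 mA)² × 10.0 kΩ = 55.2 mW.

P ≈ 55.2 mW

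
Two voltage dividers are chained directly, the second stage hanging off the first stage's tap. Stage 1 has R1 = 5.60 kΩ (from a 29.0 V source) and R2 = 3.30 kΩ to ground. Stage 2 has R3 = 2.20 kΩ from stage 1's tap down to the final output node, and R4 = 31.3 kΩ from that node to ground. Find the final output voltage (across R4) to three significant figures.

V_out ≈ 9.46 V

Stage 2 presents R3+R4 = 33.50 kΩ as a load on stage 1's tap.
Stage 1's lower leg becomes R2‖(R3+R4) = 3.004 kΩ, so V_mid = 29.0 × 3.004/8.604 = 10.13 V.
Stage 2 is itself unloaded: V_out = V_mid × R4/(R3+R4) = 10.13 × 31.3/33.50 = 9.46 V.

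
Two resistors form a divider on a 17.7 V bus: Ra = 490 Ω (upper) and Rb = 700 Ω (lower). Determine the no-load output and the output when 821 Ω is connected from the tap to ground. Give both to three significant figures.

Open-circuit: V = 17.7 × 700/(490 + 700) = 10.4 V.
With the load, Rb becomes Rb‖R_L = 377.8 Ω, so V = 17.7 × 377.8/867.8 = 7.71 V.

Unloaded: 10.4 V; loaded: 7.71 V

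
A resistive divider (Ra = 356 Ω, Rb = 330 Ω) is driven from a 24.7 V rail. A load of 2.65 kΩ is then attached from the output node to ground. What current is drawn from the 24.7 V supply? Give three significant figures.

Rb‖R_L = 293.5 Ω, so the source sees Ra + Rb‖R_L = 649.5 Ω.
I = 24.7 V / 649.5 Ω = 38.0 mA.

I ≈ 38.0 mA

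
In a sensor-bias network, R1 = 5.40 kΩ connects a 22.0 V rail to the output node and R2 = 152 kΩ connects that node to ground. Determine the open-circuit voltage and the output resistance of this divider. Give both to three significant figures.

V_th is the open-circuit tap voltage: 22.0 × 152/(5.40 + 152) = 21.2 V.
With the supply zeroed, R1 and R2 appear in parallel from the tap: R_th = R1‖R2 = (5.40 × 152)/157.4 = 5.21 kΩ.

V_th = 21.2 V, R_th = 5.21 kΩ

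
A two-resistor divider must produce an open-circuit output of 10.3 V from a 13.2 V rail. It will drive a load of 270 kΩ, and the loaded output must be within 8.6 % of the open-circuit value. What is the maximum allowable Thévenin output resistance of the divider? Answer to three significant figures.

R_th ≤ 25.4 kΩ

Loading drop = R_th/(R_th + R_L) ≤ 0.0860, so R_th ≤ R_L · ε/(1−ε) = 270 kΩ × 0.0860/0.9140 = 25.4 kΩ.
(Any R1, R2 with R2/(R1+R2) = 0.780 and R1‖R2 ≤ 25.4 kΩ will meet the spec.)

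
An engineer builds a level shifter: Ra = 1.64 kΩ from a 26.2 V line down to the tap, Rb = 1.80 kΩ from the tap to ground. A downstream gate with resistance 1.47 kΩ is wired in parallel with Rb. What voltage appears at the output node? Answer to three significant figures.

V_out ≈ 8.66 V

The load sits in parallel with Rb: Rb‖R_L = (1.80 × 1.47) / (1.80 + 1.47) = 0.8092 kΩ.
V_out = 26.2 × 0.8092 / (1.64 + 0.8092) = 26.2 × 0.8092/2.449 = 8.66 V.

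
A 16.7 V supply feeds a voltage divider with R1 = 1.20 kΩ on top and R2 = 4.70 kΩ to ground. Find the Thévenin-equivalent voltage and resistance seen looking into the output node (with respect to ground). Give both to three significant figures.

V_th is the open-circuit tap voltage: 16.7 × 4.70/(1.20 + 4.70) = 13.3 V.
With the supply zeroed, R1 and R2 appear in parallel from the tap: R_th = R1‖R2 = (1.20 × 4.70)/5.900 = 956 Ω.

V_th = 13.3 V, R_th = 956 Ω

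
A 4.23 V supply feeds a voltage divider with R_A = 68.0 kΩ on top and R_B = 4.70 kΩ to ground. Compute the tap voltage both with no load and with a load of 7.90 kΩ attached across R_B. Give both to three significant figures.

Open-circuit: V = 4.23 × 4.70/(68.0 + 4.70) = 0.273 V.
With the load, R_B becomes R_B‖R_L = 2.947 kΩ, so V = 4.23 × 2.947/70.95 = 0.176 V.

Unloaded: 0.273 V; loaded: 0.176 V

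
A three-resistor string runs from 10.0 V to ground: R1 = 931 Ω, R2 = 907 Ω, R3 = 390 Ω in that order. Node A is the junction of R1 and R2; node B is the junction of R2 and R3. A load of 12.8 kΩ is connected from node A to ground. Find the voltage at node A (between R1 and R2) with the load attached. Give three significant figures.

V ≈ 5.58 V

Below node A the series string R2+R3 = 1297 Ω sits in parallel with the 12800 Ω load: 1178 Ω.
V_A = 10.0 × 1178/(931 + 1178) = 5.58 V.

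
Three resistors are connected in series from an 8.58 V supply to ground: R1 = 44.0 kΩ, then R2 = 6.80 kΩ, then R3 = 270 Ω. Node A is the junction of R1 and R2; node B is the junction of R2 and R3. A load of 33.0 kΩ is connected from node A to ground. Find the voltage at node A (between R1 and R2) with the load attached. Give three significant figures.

V ≈ 1.00 V

Below node A the series string R2+R3 = 7070 Ω sits in parallel with the 33000 Ω load: 5823 Ω.
V_A = 8.58 × 5823/(44000 + 5823) = 1.00 V.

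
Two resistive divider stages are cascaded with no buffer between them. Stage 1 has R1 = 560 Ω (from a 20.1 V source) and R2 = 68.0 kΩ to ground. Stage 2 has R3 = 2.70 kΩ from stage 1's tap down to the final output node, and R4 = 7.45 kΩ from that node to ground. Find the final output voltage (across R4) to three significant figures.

V_out ≈ 13.9 V

Stage 2 presents R3+R4 = 10150 Ω as a load on stage 1's tap.
Stage 1's lower leg becomes R2‖(R3+R4) = 8832 Ω, so V_mid = 20.1 × 8832/9392 = 18.90 V.
Stage 2 is itself unloaded: V_out = V_mid × R4/(R3+R4) = 18.90 × 7450/10150 = 13.9 V.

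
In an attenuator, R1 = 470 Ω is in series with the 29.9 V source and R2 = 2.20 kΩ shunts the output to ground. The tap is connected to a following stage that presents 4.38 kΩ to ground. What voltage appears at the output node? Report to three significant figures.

V_out ≈ 22.6 V

The load sits in parallel with R2: R2‖R_L = (2200 × 4380) / (2200 + 4380) = 1464 Ω.
V_out = 29.9 × 1464 / (470 + 1464) = 29.9 × 1464/1934 = 22.6 V.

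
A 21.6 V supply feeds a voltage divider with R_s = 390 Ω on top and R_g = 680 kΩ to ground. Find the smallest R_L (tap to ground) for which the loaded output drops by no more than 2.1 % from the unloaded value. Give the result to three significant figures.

R_L(min) ≈ 18.2 kΩ

Output resistance R_th = R_s‖R_g = (390 × 680000)/680400 = 389.8 Ω.
The fractional drop is R_th/(R_th + R_L); requiring this ≤ 0.0210 gives R_L ≥ R_th(1/0.0210 − 1) = 389.8 × 46.62 = 18.2 kΩ.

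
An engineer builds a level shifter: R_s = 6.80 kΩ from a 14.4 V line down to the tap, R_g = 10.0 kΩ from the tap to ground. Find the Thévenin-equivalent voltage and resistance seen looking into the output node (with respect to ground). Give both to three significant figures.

V_th is the open-circuit tap voltage: 14.4 × 10.0/(6.80 + 10.0) = 8.57 V.
With the supply zeroed, R_s and R_g appear in parallel from the tap: R_th = R_s‖R_g = (6.80 × 10.0)/16.80 = 4.05 kΩ.

V_th = 8.57 V, R_th = 4.05 kΩ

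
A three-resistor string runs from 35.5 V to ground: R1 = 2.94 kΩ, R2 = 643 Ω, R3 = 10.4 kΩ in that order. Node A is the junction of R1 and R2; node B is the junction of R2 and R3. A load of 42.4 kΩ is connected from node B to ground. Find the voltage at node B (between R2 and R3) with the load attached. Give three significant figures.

V ≈ 24.8 V

At node B, R3 is in parallel with the load: R3‖R_L = 8352 Ω.
Below node A the resistance is R2 + (R3‖R_L) = 8995 Ω, so V_A = 35.5 × 8995/11930 = 26.75 V.
Then V_B = V_A × (R3‖R_L)/(R2 + R3‖R_L) = 26.75 × 8352/8995 = 24.8 V.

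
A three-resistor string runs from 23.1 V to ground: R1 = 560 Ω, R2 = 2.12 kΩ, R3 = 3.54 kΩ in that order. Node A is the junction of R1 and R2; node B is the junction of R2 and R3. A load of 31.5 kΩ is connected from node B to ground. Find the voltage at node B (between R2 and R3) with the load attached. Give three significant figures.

V ≈ 12.5 V

At node B, R3 is in parallel with the load: R3‖R_L = 3182 Ω.
Below node A the resistance is R2 + (R3‖R_L) = 5302 Ω, so V_A = 23.1 × 5302/5862 = 20.89 V.
Then V_B = V_A × (R3‖R_L)/(R2 + R3‖R_L) = 20.89 × 3182/5302 = 12.5 V.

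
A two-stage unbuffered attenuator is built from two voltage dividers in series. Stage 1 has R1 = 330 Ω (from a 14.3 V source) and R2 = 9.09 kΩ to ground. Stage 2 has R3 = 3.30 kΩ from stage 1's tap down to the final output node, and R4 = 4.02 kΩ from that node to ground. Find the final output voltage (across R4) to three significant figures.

Stage 2 presents R3+R4 = 7320 Ω as a load on stage 1's tap.
Stage 1's lower leg becomes R2‖(R3+R4) = 4055 Ω, so V_mid = 14.3 × 4055/4385 = 13.22 V.
Stage 2 is itself unloaded: V_out = V_mid × R4/(R3+R4) = 13.22 × 4020/7320 = 7.26 V.

V_out ≈ 7.26 V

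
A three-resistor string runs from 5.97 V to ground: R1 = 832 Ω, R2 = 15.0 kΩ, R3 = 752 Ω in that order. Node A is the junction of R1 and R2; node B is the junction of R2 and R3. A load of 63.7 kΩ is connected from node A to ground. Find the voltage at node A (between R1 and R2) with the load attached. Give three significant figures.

Below node A the series string R2+R3 = 15750 Ω sits in parallel with the 63700 Ω load: 12630 Ω.
V_A = 5.97 × 12630/(832 + 12630) = 5.60 V.

V ≈ 5.60 V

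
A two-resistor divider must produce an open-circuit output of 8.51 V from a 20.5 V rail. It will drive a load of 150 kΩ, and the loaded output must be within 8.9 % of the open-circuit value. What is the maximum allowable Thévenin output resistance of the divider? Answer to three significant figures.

R_th ≤ 14.7 kΩ

Loading drop = R_th/(R_th + R_L) ≤ 0.0890, so R_th ≤ R_L · ε/(1−ε) = 150 kΩ × 0.0890/0.9110 = 14.7 kΩ.
(Any R1, R2 with R2/(R1+R2) = 0.415 and R1‖R2 ≤ 14.7 kΩ will meet the spec.)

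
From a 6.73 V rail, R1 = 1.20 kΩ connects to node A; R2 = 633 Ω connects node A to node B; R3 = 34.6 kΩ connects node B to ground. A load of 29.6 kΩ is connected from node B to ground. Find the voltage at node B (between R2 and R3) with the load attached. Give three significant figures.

V ≈ 6.04 V

At node B, R3 is in parallel with the load: R3‖R_L = 15950 Ω.
Below node A the resistance is R2 + (R3‖R_L) = 16590 Ω, so V_A = 6.73 × 16590/17790 = 6.276 V.
Then V_B = V_A × (R3‖R_L)/(R2 + R3‖R_L) = 6.276 × 15950/16590 = 6.04 V.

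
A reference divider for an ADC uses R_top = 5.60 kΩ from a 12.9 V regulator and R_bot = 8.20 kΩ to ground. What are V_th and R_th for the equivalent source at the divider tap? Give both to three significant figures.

V_th is the open-circuit tap voltage: 12.9 × 8.20/(5.60 + 8.20) = 7.67 V.
With the supply zeroed, R_top and R_bot appear in parallel from the tap: R_th = R_top‖R_bot = (5.60 × 8.20)/13.80 = 3.33 kΩ.

V_th = 7.67 V, R_th = 3.33 kΩ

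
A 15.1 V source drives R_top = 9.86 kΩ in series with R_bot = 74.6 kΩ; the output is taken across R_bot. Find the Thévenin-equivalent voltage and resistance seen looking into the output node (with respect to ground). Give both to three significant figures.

V_th = 13.3 V, R_th = 8.71 kΩ

V_th is the open-circuit tap voltage: 15.1 × 74.6/(9.86 + 74.6) = 13.3 V.
With the supply zeroed, R_top and R_bot appear in parallel from the tap: R_th = R_top‖R_bot = (9.86 × 74.6)/84.46 = 8.71 kΩ.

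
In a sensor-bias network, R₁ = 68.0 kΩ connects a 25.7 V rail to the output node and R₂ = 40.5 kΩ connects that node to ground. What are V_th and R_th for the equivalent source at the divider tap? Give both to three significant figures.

V_th = 9.59 V, R_th = 25.4 kΩ

V_th is the open-circuit tap voltage: 25.7 × 40.5/(68.0 + 40.5) = 9.59 V.
With the supply zeroed, R₁ and R₂ appear in parallel from the tap: R_th = R₁‖R₂ = (68.0 × 40.5)/108.5 = 25.4 kΩ.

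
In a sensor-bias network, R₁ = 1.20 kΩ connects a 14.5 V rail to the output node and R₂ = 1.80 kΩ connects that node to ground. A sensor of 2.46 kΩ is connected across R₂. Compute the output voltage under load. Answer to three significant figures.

The load sits in parallel with R₂: R₂‖R_L = (1.80 × 2.46) / (1.80 + 2.46) = 1.039 kΩ.
V_out = 14.5 × 1.039 / (1.20 + 1.039) = 14.5 × 1.039/2.239 = 6.73 V.

V_out ≈ 6.73 V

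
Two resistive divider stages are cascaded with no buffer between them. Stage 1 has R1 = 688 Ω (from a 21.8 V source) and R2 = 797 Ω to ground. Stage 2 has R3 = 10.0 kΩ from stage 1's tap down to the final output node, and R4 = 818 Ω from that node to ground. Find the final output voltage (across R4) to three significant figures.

Stage 2 presents R3+R4 = 10820 Ω as a load on stage 1's tap.
Stage 1's lower leg becomes R2‖(R3+R4) = 742.3 Ω, so V_mid = 21.8 × 742.3/1430 = 11.31 V.
Stage 2 is itself unloaded: V_out = V_mid × R4/(R3+R4) = 11.31 × 818/10820 = 0.855 V.

V_out ≈ 0.855 V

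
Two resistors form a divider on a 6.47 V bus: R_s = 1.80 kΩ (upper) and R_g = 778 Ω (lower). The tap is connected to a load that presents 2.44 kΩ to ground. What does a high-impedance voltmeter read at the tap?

V_out ≈ 1.60 V

The load sits in parallel with R_g: R_g‖R_L = (778 × 2440) / (778 + 2440) = 589.9 Ω.
V_out = 6.47 × 589.9 / (1800 + 589.9) = 6.47 × 589.9/2390 = 1.60 V.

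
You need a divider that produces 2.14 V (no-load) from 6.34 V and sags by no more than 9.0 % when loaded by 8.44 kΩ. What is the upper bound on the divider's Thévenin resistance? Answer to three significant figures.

R_th ≤ 835 Ω

Loading drop = R_th/(R_th + R_L) ≤ 0.0900, so R_th ≤ R_L · ε/(1−ε) = 8.44 kΩ × 0.0900/0.9100 = 835 Ω.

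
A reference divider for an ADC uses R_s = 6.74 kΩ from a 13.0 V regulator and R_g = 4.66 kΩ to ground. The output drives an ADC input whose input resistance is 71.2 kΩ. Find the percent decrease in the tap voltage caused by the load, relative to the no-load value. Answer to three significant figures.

The divider's output (Thévenin) resistance is R_s‖R_g = 2.755 kΩ.
Fractional drop under load = R_th/(R_th + R_L) = 2.755 / (2.755 + 71.2) = 0.03725.
So the output falls by 3.73 %.

3.73 %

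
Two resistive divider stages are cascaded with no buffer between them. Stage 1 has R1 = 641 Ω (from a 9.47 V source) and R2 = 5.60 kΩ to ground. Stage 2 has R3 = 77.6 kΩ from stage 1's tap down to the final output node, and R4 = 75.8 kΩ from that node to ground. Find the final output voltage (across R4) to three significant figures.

V_out ≈ 4.18 V

Stage 2 presents R3+R4 = 153400 Ω as a load on stage 1's tap.
Stage 1's lower leg becomes R2‖(R3+R4) = 5403 Ω, so V_mid = 9.47 × 5403/6044 = 8.466 V.
Stage 2 is itself unloaded: V_out = V_mid × R4/(R3+R4) = 8.466 × 75800/153400 = 4.18 V.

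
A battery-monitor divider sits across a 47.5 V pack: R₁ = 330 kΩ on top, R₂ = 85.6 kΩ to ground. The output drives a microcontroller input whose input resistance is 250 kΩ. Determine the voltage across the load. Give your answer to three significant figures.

V_out ≈ 7.69 V

The load sits in parallel with R₂: R₂‖R_L = (85.6 × 250) / (85.6 + 250) = 63.77 kΩ.
V_out = 47.5 × 63.77 / (330 + 63.77) = 47.5 × 63.77/393.8 = 7.69 V.
(Unloaded it would have been 9.78 V.)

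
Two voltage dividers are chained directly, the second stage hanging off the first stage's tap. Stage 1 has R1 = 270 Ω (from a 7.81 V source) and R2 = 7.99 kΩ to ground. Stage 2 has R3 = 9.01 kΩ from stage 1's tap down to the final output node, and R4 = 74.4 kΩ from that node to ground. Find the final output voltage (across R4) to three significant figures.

Stage 2 presents R3+R4 = 83410 Ω as a load on stage 1's tap.
Stage 1's lower leg becomes R2‖(R3+R4) = 7292 Ω, so V_mid = 7.81 × 7292/7562 = 7.531 V.
Stage 2 is itself unloaded: V_out = V_mid × R4/(R3+R4) = 7.531 × 74400/83410 = 6.72 V.

V_out ≈ 6.72 V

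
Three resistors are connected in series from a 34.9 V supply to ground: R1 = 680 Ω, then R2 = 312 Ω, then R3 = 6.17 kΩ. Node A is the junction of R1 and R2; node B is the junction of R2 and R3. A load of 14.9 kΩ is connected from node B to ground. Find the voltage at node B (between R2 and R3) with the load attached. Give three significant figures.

V ≈ 28.4 V

At node B, R3 is in parallel with the load: R3‖R_L = 4363 Ω.
Below node A the resistance is R2 + (R3‖R_L) = 4675 Ω, so V_A = 34.9 × 4675/5355 = 30.47 V.
Then V_B = V_A × (R3‖R_L)/(R2 + R3‖R_L) = 30.47 × 4363/4675 = 28.4 V.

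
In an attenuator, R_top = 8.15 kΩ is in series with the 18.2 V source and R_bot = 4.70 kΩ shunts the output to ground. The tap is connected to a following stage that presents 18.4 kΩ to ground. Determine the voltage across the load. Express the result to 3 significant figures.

V_out ≈ 5.73 V

The load sits in parallel with R_bot: R_bot‖R_L = (4.70 × 18.4) / (4.70 + 18.4) = 3.744 kΩ.
V_out = 18.2 × 3.744 / (8.15 + 3.744) = 18.2 × 3.744/11.89 = 5.73 V.
(Unloaded it would have been 6.66 V.)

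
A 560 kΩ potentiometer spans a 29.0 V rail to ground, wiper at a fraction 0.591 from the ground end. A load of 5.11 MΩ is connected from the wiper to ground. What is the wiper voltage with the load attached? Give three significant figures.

The wiper splits the pot into (1−α)R = 229.0 kΩ above and αR = 331.0 kΩ below.
Lower section ‖ load = 310.8 kΩ.
V_wiper = 29.0 × 310.8/(229.0 + 310.8) = 16.7 V.

V ≈ 16.7 V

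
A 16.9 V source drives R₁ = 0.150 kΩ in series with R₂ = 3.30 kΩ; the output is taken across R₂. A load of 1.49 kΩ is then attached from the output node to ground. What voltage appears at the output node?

The load sits in parallel with R₂: R₂‖R_L = (3300 × 1490) / (3300 + 1490) = 1027 Ω.
V_out = 16.9 × 1027 / (150 + 1027) = 16.9 × 1027/1177 = 14.7 V.
(Unloaded it would have been 16.2 V.)

V_out ≈ 14.7 V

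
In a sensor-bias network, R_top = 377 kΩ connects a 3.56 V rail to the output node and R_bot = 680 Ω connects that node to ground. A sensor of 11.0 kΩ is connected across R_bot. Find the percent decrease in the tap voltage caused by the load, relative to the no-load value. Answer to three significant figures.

5.81 %

The divider's output (Thévenin) resistance is R_top‖R_bot = 678.8 Ω.
Fractional drop under load = R_th/(R_th + R_L) = 678.8 / (678.8 + 11000) = 0.05812.
So the output falls by 5.81 %.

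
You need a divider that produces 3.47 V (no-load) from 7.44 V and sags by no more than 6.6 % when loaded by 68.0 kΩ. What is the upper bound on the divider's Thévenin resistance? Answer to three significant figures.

Loading drop = R_th/(R_th + R_L) ≤ 0.0660, so R_th ≤ R_L · ε/(1−ε) = 68.0 kΩ × 0.0660/0.9340 = 4.81 kΩ.

R_th ≤ 4.81 kΩ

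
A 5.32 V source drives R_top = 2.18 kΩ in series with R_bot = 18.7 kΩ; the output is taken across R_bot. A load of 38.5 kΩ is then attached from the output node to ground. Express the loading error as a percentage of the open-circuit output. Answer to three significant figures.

4.83 %

The divider's output (Thévenin) resistance is R_top‖R_bot = 1.952 kΩ.
Fractional drop under load = R_th/(R_th + R_L) = 1.952 / (1.952 + 38.5) = 0.04826.
So the output falls by 4.83 %.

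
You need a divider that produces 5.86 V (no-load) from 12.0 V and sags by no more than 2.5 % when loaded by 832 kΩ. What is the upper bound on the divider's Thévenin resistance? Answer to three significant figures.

R_th ≤ 21.3 kΩ

Loading drop = R_th/(R_th + R_L) ≤ 0.0250, so R_th ≤ R_L · ε/(1−ε) = 832 kΩ × 0.0250/0.9750 = 21.3 kΩ.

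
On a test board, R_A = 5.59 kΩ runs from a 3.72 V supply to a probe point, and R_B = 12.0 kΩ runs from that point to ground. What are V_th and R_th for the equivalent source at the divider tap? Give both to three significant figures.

V_th = 2.54 V, R_th = 3.81 kΩ

V_th is the open-circuit tap voltage: 3.72 × 12.0/(5.59 + 12.0) = 2.54 V.
With the supply zeroed, R_A and R_B appear in parallel from the tap: R_th = R_A‖R_B = (5.59 × 12.0)/17.59 = 3.81 kΩ.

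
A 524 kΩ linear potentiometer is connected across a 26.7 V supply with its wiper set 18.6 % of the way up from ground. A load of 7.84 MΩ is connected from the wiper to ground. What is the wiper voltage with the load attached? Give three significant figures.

The wiper splits the pot into (1−α)R = 426.5 kΩ above and αR = 97.46 kΩ below.
Lower section ‖ load = 96.27 kΩ.
V_wiper = 26.7 × 96.27/(426.5 + 96.27) = 4.92 V.

V ≈ 4.92 V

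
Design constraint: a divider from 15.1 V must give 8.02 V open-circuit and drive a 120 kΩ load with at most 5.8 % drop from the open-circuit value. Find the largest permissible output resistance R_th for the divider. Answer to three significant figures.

Loading drop = R_th/(R_th + R_L) ≤ 0.0580, so R_th ≤ R_L · ε/(1−ε) = 120 kΩ × 0.0580/0.9420 = 7.39 kΩ.

R_th ≤ 7.39 kΩ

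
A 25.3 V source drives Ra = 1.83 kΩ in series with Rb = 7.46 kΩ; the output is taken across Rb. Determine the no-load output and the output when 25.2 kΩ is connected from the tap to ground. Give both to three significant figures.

Unloaded: 20.3 V; loaded: 19.2 V

Open-circuit: V = 25.3 × 7.46/(1.83 + 7.46) = 20.3 V.
With the load, Rb becomes Rb‖R_L = 5.756 kΩ, so V = 25.3 × 5.756/7.586 = 19.2 V.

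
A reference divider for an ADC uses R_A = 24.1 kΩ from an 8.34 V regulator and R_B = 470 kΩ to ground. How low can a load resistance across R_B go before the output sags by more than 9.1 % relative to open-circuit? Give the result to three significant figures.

Output resistance R_th = R_A‖R_B = (24.1 × 470)/494.1 = 22.92 kΩ.
The fractional drop is R_th/(R_th + R_L); requiring this ≤ 0.0910 gives R_L ≥ R_th(1/0.0910 − 1) = 22.92 × 9.989 = 229 kΩ.

R_L(min) ≈ 229 kΩ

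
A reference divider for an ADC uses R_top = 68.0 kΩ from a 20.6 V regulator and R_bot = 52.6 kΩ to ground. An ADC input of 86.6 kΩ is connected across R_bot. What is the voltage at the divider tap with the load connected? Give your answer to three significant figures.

The load sits in parallel with R_bot: R_bot‖R_L = (52.6 × 86.6) / (52.6 + 86.6) = 32.72 kΩ.
V_out = 20.6 × 32.72 / (68.0 + 32.72) = 20.6 × 32.72/100.7 = 6.69 V.
(Unloaded it would have been 8.98 V.)

V_out ≈ 6.69 V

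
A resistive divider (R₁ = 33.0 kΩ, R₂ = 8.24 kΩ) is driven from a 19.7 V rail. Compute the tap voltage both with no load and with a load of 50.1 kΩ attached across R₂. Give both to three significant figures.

Open-circuit: V = 19.7 × 8.24/(33.0 + 8.24) = 3.94 V.
With the load, R₂ becomes R₂‖R_L = 7.076 kΩ, so V = 19.7 × 7.076/40.08 = 3.48 V.

Unloaded: 3.94 V; loaded: 3.48 V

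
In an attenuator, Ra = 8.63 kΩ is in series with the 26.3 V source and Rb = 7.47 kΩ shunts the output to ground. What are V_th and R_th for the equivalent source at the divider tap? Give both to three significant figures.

V_th = 12.2 V, R_th = 4.00 kΩ

V_th is the open-circuit tap voltage: 26.3 × 7.47/(8.63 + 7.47) = 12.2 V.
With the supply zeroed, Ra and Rb appear in parallel from the tap: R_th = Ra‖Rb = (8.63 × 7.47)/16.10 = 4.00 kΩ.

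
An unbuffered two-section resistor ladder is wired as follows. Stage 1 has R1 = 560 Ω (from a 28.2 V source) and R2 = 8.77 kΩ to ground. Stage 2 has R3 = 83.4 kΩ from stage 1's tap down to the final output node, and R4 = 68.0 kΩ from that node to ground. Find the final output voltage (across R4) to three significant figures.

V_out ≈ 11.9 V

Stage 2 presents R3+R4 = 151400 Ω as a load on stage 1's tap.
Stage 1's lower leg becomes R2‖(R3+R4) = 8290 Ω, so V_mid = 28.2 × 8290/8850 = 26.42 V.
Stage 2 is itself unloaded: V_out = V_mid × R4/(R3+R4) = 26.42 × 68000/151400 = 11.9 V.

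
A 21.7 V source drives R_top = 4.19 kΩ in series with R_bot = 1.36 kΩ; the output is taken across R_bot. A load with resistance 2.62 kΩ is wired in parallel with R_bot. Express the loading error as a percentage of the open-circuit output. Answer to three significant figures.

Unloaded V = 21.7 × 1.36/5.550 = 5.317 V.
Loaded: R_bot‖R_L = 0.8953 kΩ, giving V = 21.7 × 0.8953/5.085 = 3.820 V.
Drop = (5.317 − 3.820) / 5.317 = 28.2 %.

28.2 %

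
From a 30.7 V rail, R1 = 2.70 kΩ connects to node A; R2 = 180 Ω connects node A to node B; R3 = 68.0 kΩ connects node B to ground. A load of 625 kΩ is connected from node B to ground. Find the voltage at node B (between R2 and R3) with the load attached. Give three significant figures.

At node B, R3 is in parallel with the load: R3‖R_L = 61330 Ω.
Below node A the resistance is R2 + (R3‖R_L) = 61510 Ω, so V_A = 30.7 × 61510/64210 = 29.41 V.
Then V_B = V_A × (R3‖R_L)/(R2 + R3‖R_L) = 29.41 × 61330/61510 = 29.3 V.

V ≈ 29.3 V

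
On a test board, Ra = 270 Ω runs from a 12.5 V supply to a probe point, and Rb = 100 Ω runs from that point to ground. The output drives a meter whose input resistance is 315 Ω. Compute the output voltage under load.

The load sits in parallel with Rb: Rb‖R_L = (100 × 315) / (100 + 315) = 75.90 Ω.
V_out = 12.5 × 75.90 / (270 + 75.90) = 12.5 × 75.90/345.9 = 2.74 V.
(Unloaded it would have been 3.38 V.)

V_out ≈ 2.74 V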